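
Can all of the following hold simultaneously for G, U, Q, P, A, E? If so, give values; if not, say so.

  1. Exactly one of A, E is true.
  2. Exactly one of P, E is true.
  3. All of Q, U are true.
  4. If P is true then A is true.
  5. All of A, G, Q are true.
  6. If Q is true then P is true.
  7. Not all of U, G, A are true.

Case G = True:
  (3) forces Q = True.
  (3) forces U = True.
  (5) forces A = True.
  Constraint (7) is violated (U=T, G=T, A=T) — contradiction.
Case G = False:
  Constraint (5) is violated (G=F) — contradiction.
Both cases fail — unsatisfiable.

No satisfying assignment exists.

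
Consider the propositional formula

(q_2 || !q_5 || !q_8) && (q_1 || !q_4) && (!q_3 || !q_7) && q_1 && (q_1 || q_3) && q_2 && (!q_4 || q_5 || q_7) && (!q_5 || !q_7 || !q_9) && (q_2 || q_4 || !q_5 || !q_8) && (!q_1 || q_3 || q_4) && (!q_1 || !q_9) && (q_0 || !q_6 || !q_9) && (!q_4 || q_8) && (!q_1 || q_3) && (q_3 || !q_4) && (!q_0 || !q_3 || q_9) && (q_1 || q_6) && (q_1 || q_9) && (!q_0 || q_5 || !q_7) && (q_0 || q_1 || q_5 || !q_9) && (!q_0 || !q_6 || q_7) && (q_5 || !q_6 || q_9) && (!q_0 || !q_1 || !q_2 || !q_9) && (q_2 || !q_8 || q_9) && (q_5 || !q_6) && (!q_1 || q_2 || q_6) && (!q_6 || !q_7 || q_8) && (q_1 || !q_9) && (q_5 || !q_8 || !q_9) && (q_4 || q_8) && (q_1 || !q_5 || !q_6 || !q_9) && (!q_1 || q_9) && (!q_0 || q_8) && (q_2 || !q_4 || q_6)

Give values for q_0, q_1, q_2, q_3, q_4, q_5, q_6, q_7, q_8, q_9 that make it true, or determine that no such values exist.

Unsatisfiable — no assignment works.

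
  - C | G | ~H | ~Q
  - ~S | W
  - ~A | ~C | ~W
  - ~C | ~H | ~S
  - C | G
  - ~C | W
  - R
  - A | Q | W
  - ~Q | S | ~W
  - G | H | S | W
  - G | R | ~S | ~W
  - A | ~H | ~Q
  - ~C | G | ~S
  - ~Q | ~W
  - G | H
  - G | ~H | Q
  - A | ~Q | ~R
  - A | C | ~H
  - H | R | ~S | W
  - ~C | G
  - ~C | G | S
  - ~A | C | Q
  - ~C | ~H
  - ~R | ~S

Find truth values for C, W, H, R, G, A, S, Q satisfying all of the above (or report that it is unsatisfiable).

C = True, W = True, H = False, R = True, G = True, A = False, S = False, Q = False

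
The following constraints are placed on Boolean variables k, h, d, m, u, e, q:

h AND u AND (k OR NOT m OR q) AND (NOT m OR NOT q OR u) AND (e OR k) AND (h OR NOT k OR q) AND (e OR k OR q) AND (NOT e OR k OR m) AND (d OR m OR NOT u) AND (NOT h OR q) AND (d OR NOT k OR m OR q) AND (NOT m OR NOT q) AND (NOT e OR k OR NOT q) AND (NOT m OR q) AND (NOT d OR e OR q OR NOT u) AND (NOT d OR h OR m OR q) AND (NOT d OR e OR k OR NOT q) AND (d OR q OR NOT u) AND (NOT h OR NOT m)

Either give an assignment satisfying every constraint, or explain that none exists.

k = True, h = True, d = True, m = False, u = True, e = True, q = True

Unit clause (h) forces h = True.
Unit clause (u) forces u = True.
In (NOT h OR q) only q is left, so q = True.
In (NOT m OR NOT q) only NOT m is left, so m = False.
In (d OR m OR NOT u) only d is left, so d = True.
Try k = False:
  (e OR k) forces e = True.
  clause (NOT e OR k OR m) is falsified — backtrack.
So k = True.
Set e = True.
All clauses satisfied.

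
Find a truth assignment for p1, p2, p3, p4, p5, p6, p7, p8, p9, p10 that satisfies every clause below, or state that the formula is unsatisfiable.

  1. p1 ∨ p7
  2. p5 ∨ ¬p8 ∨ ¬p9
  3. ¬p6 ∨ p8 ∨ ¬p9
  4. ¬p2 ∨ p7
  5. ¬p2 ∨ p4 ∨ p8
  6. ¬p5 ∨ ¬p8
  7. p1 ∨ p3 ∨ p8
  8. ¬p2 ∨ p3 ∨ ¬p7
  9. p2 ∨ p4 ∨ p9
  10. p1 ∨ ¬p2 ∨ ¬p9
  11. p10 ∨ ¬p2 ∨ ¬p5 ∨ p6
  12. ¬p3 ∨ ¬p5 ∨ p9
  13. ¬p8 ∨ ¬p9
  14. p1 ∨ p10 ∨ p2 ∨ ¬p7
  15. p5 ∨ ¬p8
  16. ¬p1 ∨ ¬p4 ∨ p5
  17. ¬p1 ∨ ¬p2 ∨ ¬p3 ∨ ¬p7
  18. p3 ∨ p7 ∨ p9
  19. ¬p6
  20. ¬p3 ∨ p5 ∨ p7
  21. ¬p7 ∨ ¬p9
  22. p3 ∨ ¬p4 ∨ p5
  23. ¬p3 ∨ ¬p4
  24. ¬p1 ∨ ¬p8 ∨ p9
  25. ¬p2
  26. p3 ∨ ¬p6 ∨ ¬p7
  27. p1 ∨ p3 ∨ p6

p1=T, p2=F, p3=F, p4=F, p5=T, p6=F, p7=F, p8=F, p9=T, p10=T

Unit clause (¬p6) forces p6 = False.
Unit clause (¬p2) forces p2 = False.
Set p1 = True.
Set p3 = False.
Set p4 = False.
  then (p2 ∨ p4 ∨ p9) forces p9 = True.
  then (¬p8 ∨ ¬p9) forces p8 = False.
  then (¬p7 ∨ ¬p9) forces p7 = False.
Set p5 = True.
Set p10 = True.
All clauses satisfied.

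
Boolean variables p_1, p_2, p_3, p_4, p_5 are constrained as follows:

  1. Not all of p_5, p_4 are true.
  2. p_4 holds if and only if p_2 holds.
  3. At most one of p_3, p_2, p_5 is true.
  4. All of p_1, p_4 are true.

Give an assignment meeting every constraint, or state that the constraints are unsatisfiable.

p_1=T, p_2=T, p_3=F, p_4=T, p_5=F

  (1) {p_5, p_4}: 1/2 true — not all ✓
  (2) p_4=T, p_2=T — same ✓
  (3) {p_3, p_2, p_5}: 1 true — at most one ✓
  (4) {p_1, p_4}: all 2 true ✓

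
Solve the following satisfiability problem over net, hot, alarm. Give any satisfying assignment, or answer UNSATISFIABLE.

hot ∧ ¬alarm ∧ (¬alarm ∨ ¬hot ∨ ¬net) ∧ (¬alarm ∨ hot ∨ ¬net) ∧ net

net: True; hot: True; alarm: False

Unit clause (hot) forces hot = True.
Unit clause (¬alarm) forces alarm = False.
Unit clause (net) forces net = True.
All clauses satisfied.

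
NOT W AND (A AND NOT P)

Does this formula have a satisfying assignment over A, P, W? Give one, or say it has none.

A=T, P=F, W=F

  NOT W = True
  A AND NOT P = True
    NOT P = True
Both conjuncts True, so the formula holds.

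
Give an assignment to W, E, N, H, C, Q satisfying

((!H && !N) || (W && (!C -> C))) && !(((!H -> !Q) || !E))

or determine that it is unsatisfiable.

W: True, E: True, N: True, H: False, C: True, Q: True

  (!H && !N) || (W && (!C -> C)) = True
    !H && !N = False
      !H = True
      !N = False
    W && (!C -> C) = True
      !C -> C = True
        !C = False
  !(((!H -> !Q) || !E)) = True
    (!H -> !Q) || !E = False
      !H -> !Q = False
        !H = True
        !Q = False
      !E = False
Both conjuncts True, so the formula holds.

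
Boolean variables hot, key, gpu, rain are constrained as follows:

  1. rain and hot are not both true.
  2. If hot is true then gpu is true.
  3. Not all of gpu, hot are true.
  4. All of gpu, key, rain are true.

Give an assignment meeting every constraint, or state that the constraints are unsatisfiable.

hot: False; key: True; gpu: True; rain: True

  (1) rain=T, hot=F — not both ✓
  (2) hot=F ⇒ gpu: vacuous ✓
  (3) {gpu, hot}: 1/2 true — not all ✓
  (4) {gpu, key, rain}: all 3 true ✓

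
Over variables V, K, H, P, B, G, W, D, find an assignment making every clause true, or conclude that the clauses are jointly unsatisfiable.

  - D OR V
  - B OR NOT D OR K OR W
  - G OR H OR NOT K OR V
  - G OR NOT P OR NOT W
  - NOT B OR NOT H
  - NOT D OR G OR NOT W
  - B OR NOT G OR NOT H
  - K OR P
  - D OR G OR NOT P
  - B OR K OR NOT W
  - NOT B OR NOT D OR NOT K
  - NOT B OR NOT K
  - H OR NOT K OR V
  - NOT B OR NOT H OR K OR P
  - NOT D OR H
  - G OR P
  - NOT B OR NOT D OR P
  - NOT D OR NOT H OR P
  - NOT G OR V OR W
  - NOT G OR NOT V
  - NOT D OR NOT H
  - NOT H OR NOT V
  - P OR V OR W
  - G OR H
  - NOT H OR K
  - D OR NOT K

No satisfying assignment exists.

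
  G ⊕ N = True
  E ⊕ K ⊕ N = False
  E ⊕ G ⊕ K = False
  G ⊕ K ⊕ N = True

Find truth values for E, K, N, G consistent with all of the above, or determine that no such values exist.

Unsatisfiable

Adding constraints 1, 2, 3 mod 2: every variable appears an even number of times on the left, so the left side is 0.
But the right sides sum to 1 (mod 2). 0 ≠ 1 — the system is inconsistent.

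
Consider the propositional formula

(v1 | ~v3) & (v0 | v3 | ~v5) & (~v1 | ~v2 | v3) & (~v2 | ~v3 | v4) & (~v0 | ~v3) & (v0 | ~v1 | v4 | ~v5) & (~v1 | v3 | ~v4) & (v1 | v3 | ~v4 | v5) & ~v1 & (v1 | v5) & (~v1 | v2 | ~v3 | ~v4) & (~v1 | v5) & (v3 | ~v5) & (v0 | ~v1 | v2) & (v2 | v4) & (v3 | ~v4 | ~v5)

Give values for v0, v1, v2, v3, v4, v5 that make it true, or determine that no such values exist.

Unsatisfiable

Case v1 = True:
  Clause (~v1) is falsified — contradiction.
Case v1 = False:
  (v1 | ~v3) forces v3 = False.
  (v1 | v5) forces v5 = True.
  Clause (v3 | ~v5) is falsified — contradiction.
Both cases fail, so the formula is unsatisfiable.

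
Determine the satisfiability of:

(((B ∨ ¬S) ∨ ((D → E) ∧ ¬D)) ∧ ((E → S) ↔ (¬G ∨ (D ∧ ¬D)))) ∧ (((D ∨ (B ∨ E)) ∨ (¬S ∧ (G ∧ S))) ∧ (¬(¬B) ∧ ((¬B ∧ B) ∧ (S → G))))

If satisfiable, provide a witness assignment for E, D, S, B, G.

Case B = True: the conjunct ¬B is False.
Case B = False: the conjunct ¬(¬B) becomes ¬(¬False) = False.
Both cases fail — unsatisfiable.

No satisfying assignment exists.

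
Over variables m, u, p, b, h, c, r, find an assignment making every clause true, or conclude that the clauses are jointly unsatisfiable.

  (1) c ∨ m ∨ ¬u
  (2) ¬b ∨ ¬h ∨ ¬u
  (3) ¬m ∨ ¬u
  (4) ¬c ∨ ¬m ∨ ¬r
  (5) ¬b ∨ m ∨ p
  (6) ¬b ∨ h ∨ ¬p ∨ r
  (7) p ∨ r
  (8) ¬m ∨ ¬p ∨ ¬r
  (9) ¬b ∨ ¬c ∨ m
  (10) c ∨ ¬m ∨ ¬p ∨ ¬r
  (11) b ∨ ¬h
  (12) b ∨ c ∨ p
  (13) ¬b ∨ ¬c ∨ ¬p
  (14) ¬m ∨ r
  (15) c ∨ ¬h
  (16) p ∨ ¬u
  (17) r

Unit clause (r) forces r = True.
Set m = True.
  then (¬m ∨ ¬u) forces u = False.
  then (¬c ∨ ¬m ∨ ¬r) forces c = False.
  then (¬m ∨ ¬p ∨ ¬r) forces p = False.
  then (b ∨ c ∨ p) forces b = True.
  then (c ∨ ¬h) forces h = False.
All clauses satisfied.

m: True; u: False; p: False; b: True; h: False; c: False; r: True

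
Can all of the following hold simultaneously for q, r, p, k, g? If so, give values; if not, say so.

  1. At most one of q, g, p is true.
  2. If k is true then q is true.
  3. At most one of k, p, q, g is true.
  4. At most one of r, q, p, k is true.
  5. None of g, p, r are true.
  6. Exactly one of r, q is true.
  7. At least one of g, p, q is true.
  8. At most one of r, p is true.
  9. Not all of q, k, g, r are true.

q: True; r: False; p: False; k: False; g: False

  (1) {q, g, p}: 1 true — at most one ✓
  (2) k=F ⇒ q: vacuous ✓
  (3) {k, p, q, g}: 1 true — at most one ✓
  (4) {r, q, p, k}: 1 true — at most one ✓
  (5) {g, p, r}: 0 true — none ✓
  (6) {r, q}: 1 true — exactly one ✓
  (7) {g, p, q}: 1 true — at least one ✓
  (8) {r, p}: 0 true — at most one ✓
  (9) {q, k, g, r}: 1/4 true — not all ✓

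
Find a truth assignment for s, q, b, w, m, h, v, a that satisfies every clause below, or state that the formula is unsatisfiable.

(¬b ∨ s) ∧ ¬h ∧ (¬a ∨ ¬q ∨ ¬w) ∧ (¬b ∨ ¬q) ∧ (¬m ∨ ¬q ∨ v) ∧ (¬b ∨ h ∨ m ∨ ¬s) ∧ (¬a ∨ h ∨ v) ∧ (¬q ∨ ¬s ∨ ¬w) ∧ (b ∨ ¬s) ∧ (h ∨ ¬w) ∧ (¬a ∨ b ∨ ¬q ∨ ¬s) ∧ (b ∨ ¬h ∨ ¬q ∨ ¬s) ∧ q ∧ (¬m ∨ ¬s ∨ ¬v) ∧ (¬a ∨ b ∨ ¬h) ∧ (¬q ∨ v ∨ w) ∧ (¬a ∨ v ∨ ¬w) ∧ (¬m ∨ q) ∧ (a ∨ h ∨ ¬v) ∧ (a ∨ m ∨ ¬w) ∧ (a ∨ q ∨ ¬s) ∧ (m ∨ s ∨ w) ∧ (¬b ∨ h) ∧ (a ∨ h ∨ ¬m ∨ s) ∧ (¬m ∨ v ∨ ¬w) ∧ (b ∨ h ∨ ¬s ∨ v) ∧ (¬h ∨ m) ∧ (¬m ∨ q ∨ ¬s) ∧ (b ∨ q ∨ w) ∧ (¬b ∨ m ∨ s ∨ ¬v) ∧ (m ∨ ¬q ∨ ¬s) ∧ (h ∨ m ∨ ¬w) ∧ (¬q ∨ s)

The formula is unsatisfiable.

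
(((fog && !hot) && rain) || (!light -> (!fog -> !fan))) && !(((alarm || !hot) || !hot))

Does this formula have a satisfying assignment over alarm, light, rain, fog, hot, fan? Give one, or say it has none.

alarm = False, light = True, rain = False, fog = False, hot = True, fan = False

  ((fog && !hot) && rain) || (!light -> (!fog -> !fan)) = True
    (fog && !hot) && rain = False
      fog && !hot = False
        !hot = False
    !light -> (!fog -> !fan) = True
      !light = False
      !fog -> !fan = True
        !fog = True
        !fan = True
  !(((alarm || !hot) || !hot)) = True
    (alarm || !hot) || !hot = False
      alarm || !hot = False
        !hot = False
      !hot = False
Both conjuncts True, so the formula holds.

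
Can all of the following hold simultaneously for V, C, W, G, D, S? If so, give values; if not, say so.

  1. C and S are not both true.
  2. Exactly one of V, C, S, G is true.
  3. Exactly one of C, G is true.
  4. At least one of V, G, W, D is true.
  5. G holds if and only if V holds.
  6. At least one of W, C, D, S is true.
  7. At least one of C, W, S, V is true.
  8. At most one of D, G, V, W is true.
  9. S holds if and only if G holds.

V = False, C = True, W = True, G = False, D = False, S = False

  (1) C=T, S=F — not both ✓
  (2) {V, C, S, G}: 1 true — exactly one ✓
  (3) {C, G}: 1 true — exactly one ✓
  (4) {V, G, W, D}: 1 true — at least one ✓
  (5) G=F, V=F — same ✓
  (6) {W, C, D, S}: 2 true — at least one ✓
  (7) {C, W, S, V}: 2 true — at least one ✓
  (8) {D, G, V, W}: 1 true — at most one ✓
  (9) S=F, G=F — same ✓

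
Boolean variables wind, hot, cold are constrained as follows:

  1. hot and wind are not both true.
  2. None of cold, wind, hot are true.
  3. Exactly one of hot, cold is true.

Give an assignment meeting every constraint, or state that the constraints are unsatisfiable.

No satisfying assignment exists.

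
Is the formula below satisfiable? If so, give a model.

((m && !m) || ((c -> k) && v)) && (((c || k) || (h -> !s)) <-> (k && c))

s = False, h = True, m = True, v = True, k = True, c = True

  (m && !m) || ((c -> k) && v) = True
    m && !m = False
      !m = False
    (c -> k) && v = True
      c -> k = True
  ((c || k) || (h -> !s)) <-> (k && c) = True
    (c || k) || (h -> !s) = True
      c || k = True
      h -> !s = True
        !s = True
    k && c = True
Both conjuncts True, so the formula holds.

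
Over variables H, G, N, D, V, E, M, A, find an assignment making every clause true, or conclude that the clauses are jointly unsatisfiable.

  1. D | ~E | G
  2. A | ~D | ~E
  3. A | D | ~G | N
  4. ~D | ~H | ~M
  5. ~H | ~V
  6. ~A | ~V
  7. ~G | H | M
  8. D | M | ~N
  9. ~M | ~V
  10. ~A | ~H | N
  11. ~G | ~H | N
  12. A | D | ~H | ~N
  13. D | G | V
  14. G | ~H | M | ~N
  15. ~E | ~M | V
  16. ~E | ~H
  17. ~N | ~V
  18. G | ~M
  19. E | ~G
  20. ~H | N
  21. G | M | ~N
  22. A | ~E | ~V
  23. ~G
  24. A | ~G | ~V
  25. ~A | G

Unit clause (~G) forces G = False.
In (~A | G) only ~A is left, so A = False.
In (G | ~M) only ~M is left, so M = False.
In (G | M | ~N) only ~N is left, so N = False.
In (~H | N) only ~H is left, so H = False.
Set D = True.
  then (A | ~D | ~E) forces E = False.
Set V = False.
All clauses satisfied.

H = False; G = False; N = False; D = True; V = False; E = False; M = False; A = False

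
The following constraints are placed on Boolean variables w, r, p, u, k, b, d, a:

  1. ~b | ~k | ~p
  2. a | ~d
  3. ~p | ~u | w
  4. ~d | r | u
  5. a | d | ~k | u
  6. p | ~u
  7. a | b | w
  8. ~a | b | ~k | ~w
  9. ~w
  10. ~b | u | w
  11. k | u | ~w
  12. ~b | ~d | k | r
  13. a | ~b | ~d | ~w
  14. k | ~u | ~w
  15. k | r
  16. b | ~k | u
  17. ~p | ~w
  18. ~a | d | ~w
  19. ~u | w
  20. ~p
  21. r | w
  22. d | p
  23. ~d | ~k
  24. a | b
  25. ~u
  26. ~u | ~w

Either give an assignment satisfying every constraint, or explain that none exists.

w: False; r: True; p: False; u: False; k: False; b: False; d: True; a: True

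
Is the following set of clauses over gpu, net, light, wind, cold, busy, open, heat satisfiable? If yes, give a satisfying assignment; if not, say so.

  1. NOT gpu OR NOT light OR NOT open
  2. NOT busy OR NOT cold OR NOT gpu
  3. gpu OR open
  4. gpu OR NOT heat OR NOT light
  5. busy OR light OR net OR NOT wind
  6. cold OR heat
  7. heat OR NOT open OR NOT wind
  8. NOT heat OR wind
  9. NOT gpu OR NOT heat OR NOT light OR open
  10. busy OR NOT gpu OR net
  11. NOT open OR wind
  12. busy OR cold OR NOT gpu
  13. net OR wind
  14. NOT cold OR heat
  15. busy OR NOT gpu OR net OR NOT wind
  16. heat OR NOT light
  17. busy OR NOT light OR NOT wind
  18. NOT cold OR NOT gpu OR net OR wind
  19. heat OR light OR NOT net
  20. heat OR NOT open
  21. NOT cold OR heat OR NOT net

Set gpu = False.
  then (gpu OR open) forces open = True.
  then (NOT open OR wind) forces wind = True.
  then (heat OR NOT open) forces heat = True.
  then (gpu OR NOT heat OR NOT light) forces light = False.
Set net = False.
  then (busy OR light OR net OR NOT wind) forces busy = True.
Set cold = False.
All clauses satisfied.

gpu: False, net: False, light: False, wind: True, cold: False, busy: True, open: True, heat: True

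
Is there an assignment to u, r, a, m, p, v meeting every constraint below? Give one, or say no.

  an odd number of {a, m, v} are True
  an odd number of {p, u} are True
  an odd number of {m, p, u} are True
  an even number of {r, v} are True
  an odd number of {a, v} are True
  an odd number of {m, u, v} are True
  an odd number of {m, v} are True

u = False; r = True; a = False; m = False; p = True; v = True

{a, m, v}: 1 true → odd ✓
{p, u}: 1 true → odd ✓
{m, p, u}: 1 true → odd ✓
{r, v}: 2 true → even ✓
{a, v}: 1 true → odd ✓
{m, u, v}: 1 true → odd ✓
{m, v}: 1 true → odd ✓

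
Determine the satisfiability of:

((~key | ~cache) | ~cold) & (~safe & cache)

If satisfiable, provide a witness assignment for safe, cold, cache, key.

safe=F, cold=F, cache=T, key=T

  (~key | ~cache) | ~cold = True
    ~key | ~cache = False
      ~key = False
      ~cache = False
    ~cold = True
  ~safe & cache = True
    ~safe = True
Both conjuncts True, so the formula holds.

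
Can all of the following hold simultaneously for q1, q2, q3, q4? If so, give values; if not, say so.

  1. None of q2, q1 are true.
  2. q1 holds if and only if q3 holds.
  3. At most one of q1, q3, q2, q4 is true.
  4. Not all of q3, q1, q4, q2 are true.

q1 = False, q2 = False, q3 = False, q4 = False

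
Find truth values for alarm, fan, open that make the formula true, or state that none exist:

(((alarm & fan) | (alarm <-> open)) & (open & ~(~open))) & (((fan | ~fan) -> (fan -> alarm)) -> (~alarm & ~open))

Case open = True: the formula simplifies to ((alarm & fan) | alarm) & ~(((fan | ~fan) -> (fan -> alarm))).
  alarm = True: the conjunct ~(((fan | ~fan) -> (fan -> alarm))) becomes ~(((fan | ~fan) -> True)) = False.
  alarm = False: the conjunct (alarm & fan) | alarm becomes (False & fan) | False = False.
Case open = False: the conjunct open is False.
Both cases fail — unsatisfiable.

Unsatisfiable — no assignment works.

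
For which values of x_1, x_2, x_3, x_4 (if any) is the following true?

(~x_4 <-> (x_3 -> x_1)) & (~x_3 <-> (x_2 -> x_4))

x_1: True, x_2: False, x_3: False, x_4: False

  ~x_4 <-> (x_3 -> x_1) = True
    ~x_4 = True
    x_3 -> x_1 = True
  ~x_3 <-> (x_2 -> x_4) = True
    ~x_3 = True
    x_2 -> x_4 = True
Both conjuncts True, so the formula holds.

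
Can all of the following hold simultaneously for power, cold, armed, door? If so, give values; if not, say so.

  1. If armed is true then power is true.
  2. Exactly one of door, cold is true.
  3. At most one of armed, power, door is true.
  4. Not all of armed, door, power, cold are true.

power = False, cold = False, armed = False, door = True

  (1) armed=F ⇒ power: vacuous ✓
  (2) {door, cold}: 1 true — exactly one ✓
  (3) {armed, power, door}: 1 true — at most one ✓
  (4) {armed, door, power, cold}: 1/4 true — not all ✓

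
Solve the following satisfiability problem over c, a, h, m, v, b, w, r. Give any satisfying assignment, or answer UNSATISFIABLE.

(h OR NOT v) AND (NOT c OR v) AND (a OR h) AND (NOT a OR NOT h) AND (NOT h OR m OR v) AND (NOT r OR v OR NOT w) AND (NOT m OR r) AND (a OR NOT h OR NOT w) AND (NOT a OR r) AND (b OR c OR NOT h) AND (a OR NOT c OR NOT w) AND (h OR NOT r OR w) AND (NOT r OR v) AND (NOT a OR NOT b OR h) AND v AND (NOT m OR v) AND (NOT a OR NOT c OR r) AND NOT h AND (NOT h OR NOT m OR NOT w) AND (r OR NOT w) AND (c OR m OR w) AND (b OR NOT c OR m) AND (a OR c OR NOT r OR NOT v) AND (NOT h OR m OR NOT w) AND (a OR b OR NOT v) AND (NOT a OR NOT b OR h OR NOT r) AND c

Case h = True:
  Clause (NOT h) is falsified — contradiction.
Case h = False:
  (h OR NOT v) forces v = False.
  Clause (v) is falsified — contradiction.
Both cases fail, so the formula is unsatisfiable.

UNSATISFIABLE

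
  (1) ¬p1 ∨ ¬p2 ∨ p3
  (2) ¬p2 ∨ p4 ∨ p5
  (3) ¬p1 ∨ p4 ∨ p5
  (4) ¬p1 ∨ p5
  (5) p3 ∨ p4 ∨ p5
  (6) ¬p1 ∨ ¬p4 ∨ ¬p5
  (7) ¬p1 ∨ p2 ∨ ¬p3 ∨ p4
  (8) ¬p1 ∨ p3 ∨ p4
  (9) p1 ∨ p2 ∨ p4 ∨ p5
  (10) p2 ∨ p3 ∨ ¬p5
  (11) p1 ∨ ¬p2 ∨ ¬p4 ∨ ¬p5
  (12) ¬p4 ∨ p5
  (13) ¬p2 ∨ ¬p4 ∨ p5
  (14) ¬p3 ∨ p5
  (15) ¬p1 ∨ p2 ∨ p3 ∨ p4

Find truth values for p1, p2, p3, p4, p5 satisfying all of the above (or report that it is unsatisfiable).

Set p1 = False.
Set p2 = False.
Try p3 = False:
  (p2 ∨ p3 ∨ ¬p5) forces p5 = False.
  (p3 ∨ p4 ∨ p5) forces p4 = True.
  clause (¬p4 ∨ p5) is falsified — backtrack.
So p3 = True.
  then (¬p3 ∨ p5) forces p5 = True.
Set p4 = False.
All clauses satisfied.

p1: False, p2: False, p3: True, p4: False, p5: True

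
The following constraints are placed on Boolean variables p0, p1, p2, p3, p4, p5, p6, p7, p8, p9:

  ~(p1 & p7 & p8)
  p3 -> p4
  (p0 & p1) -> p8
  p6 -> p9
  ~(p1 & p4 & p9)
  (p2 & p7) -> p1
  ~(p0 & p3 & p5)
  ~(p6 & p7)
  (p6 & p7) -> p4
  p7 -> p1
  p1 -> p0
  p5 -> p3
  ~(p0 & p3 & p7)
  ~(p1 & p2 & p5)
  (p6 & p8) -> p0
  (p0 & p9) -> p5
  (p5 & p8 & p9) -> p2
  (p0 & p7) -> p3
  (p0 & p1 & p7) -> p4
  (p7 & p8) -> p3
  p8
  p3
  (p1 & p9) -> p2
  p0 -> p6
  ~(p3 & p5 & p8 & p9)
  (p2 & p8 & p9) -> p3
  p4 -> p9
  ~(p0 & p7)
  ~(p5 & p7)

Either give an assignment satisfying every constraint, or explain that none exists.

Unit clause (p3) forces p3 = True.
Unit clause (p8) forces p8 = True.
In (~p3 | p4) only p4 is left, so p4 = True.
In (~p4 | p9) only p9 is left, so p9 = True.
In (~p1 | ~p4 | ~p9) only ~p1 is left, so p1 = False.
In (p1 | ~p7) only ~p7 is left, so p7 = False.
In (~p3 | ~p5 | ~p8 | ~p9) only ~p5 is left, so p5 = False.
In (~p0 | p5 | ~p9) only ~p0 is left, so p0 = False.
In (p0 | ~p6 | ~p8) only ~p6 is left, so p6 = False.
Set p2 = False.
All clauses satisfied.

p0 = False, p1 = False, p2 = False, p3 = True, p4 = True, p5 = False, p6 = False, p7 = False, p8 = True, p9 = True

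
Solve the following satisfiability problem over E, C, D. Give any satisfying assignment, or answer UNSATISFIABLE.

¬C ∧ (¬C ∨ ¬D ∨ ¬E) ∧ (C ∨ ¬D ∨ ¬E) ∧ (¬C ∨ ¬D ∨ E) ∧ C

Case C = True:
  Clause (¬C) is falsified — contradiction.
Case C = False:
  Clause (C) is falsified — contradiction.
Both cases fail, so the formula is unsatisfiable.

Unsatisfiable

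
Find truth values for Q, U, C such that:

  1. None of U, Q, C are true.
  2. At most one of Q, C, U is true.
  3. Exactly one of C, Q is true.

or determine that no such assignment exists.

The formula is unsatisfiable.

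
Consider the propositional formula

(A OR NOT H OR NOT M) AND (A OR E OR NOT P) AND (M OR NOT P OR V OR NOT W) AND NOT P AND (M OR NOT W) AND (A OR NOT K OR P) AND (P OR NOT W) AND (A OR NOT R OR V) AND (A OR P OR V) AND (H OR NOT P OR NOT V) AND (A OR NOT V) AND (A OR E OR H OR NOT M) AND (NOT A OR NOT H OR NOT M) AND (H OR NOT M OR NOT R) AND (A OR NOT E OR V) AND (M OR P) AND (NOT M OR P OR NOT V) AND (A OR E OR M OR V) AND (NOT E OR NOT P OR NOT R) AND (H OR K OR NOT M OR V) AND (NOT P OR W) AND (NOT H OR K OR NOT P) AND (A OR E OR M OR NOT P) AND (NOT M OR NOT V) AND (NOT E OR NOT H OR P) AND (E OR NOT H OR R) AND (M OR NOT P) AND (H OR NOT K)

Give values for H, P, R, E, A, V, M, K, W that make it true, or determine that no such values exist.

Unsatisfiable

Case P = True:
  Clause (NOT P) is falsified — contradiction.
Case P = False:
  (P OR NOT W) forces W = False.
  (M OR P) forces M = True.
  (NOT M OR P OR NOT V) forces V = False.
  (A OR P OR V) forces A = True.
  (NOT A OR NOT H OR NOT M) forces H = False.
  (H OR NOT M OR NOT R) forces R = False.
  (H OR K OR NOT M OR V) forces K = True.
  Clause (H OR NOT K) is falsified — contradiction.
Both cases fail, so the formula is unsatisfiable.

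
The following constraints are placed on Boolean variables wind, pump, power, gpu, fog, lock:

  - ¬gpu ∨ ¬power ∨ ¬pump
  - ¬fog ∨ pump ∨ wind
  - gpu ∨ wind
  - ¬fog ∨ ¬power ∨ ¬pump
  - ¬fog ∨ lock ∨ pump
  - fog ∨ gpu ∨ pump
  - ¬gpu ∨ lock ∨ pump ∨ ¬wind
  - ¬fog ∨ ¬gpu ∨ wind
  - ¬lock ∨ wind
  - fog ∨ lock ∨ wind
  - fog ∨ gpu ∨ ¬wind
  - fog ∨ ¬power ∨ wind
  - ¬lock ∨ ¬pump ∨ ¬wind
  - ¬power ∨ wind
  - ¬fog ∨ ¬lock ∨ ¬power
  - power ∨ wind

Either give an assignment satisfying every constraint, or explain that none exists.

Try wind = False:
  (gpu ∨ wind) forces gpu = True.
  (¬fog ∨ ¬gpu ∨ wind) forces fog = False.
  (¬lock ∨ wind) forces lock = False.
  clause (fog ∨ lock ∨ wind) is falsified — backtrack.
So wind = True.
Set pump = True.
  then (¬lock ∨ ¬pump ∨ ¬wind) forces lock = False.
Set power = False.
Set gpu = False.
  then (fog ∨ gpu ∨ ¬wind) forces fog = True.
All clauses satisfied.

wind: True; pump: True; power: False; gpu: False; fog: True; lock: False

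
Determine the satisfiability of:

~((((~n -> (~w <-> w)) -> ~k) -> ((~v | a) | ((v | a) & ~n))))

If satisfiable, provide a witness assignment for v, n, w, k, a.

v = True, n = True, w = True, k = False, a = False

  ~((((~n -> (~w <-> w)) -> ~k) -> ((~v | a) | ((v | a) & ~n)))) = True
    ((~n -> (~w <-> w)) -> ~k) -> ((~v | a) | ((v | a) & ~n)) = False
      (~n -> (~w <-> w)) -> ~k = True
        ~n -> (~w <-> w) = True
          ~n = False
          ~w <-> w = False
            ~w = False
        ~k = True
      (~v | a) | ((v | a) & ~n) = False
        ~v | a = False
          ~v = False
        (v | a) & ~n = False
          v | a = True
          ~n = False
The formula evaluates to True.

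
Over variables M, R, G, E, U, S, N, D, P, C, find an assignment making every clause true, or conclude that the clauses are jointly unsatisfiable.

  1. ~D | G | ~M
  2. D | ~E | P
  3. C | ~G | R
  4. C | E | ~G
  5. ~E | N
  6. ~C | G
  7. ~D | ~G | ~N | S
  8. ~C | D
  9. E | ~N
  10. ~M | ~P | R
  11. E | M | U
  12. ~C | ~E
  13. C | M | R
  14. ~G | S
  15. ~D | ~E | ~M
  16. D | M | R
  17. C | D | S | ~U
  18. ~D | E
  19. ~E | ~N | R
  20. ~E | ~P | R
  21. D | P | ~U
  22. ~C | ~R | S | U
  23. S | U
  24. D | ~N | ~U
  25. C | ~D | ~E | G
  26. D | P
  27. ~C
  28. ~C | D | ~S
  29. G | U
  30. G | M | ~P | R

M: True, R: True, G: True, E: True, U: False, S: True, N: True, D: False, P: True, C: False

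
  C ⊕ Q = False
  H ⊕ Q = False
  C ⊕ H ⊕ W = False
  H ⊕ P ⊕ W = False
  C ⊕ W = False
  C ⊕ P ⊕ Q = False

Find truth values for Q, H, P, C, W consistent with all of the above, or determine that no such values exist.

Q: False; H: False; P: False; C: False; W: False

C ⊕ Q = F ⊕ F = False ✓
H ⊕ Q = F ⊕ F = False ✓
C ⊕ H ⊕ W = F ⊕ F ⊕ F = False ✓
H ⊕ P ⊕ W = F ⊕ F ⊕ F = False ✓
C ⊕ W = F ⊕ F = False ✓
C ⊕ P ⊕ Q = F ⊕ F ⊕ F = False ✓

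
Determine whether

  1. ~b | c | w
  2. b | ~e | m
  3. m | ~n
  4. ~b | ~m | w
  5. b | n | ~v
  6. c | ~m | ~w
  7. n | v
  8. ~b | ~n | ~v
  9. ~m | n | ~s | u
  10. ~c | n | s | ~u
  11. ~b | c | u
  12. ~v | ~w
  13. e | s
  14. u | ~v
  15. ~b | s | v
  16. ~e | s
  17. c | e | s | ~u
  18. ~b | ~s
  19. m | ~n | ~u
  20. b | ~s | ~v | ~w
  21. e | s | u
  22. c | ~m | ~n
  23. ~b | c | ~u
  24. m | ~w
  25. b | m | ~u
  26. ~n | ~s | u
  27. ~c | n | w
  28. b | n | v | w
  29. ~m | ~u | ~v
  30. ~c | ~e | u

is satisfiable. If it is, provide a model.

v: False, u: True, b: False, n: True, s: True, c: True, m: True, e: True, w: True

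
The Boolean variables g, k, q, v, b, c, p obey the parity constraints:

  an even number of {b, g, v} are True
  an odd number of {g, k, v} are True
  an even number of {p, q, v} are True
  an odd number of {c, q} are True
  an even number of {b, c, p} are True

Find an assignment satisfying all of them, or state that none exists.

g = True, k = False, q = True, v = False, b = True, c = False, p = True

{b, g, v}: 2 true → even ✓
{g, k, v}: 1 true → odd ✓
{p, q, v}: 2 true → even ✓
{c, q}: 1 true → odd ✓
{b, c, p}: 2 true → even ✓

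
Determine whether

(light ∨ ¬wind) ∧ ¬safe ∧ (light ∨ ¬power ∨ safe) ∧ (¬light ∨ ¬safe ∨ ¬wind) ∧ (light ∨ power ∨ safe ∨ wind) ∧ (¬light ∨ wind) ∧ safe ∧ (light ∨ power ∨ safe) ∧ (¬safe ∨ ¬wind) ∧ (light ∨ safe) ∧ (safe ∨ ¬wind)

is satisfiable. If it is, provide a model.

The formula is unsatisfiable.

Case safe = True:
  Clause (¬safe) is falsified — contradiction.
Case safe = False:
  Clause (safe) is falsified — contradiction.
Both cases fail, so the formula is unsatisfiable.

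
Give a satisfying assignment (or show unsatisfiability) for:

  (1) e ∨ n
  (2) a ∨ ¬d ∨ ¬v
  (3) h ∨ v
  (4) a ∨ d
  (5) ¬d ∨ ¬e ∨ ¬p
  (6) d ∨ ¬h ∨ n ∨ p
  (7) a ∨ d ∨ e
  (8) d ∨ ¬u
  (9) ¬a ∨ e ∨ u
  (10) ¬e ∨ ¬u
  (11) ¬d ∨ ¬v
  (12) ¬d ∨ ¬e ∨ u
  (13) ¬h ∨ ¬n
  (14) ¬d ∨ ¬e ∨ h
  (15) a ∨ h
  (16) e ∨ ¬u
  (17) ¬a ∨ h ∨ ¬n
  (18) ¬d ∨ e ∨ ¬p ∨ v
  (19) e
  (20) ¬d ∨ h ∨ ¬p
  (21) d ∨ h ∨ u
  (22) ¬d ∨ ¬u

Unit clause (e) forces e = True.
In (¬e ∨ ¬u) only ¬u is left, so u = False.
In (¬d ∨ ¬e ∨ u) only ¬d is left, so d = False.
In (d ∨ h ∨ u) only h is left, so h = True.
In (a ∨ d) only a is left, so a = True.
In (¬h ∨ ¬n) only ¬n is left, so n = False.
In (d ∨ ¬h ∨ n ∨ p) only p is left, so p = True.
Set v = True.
All clauses satisfied.

h=T; p=T; u=F; d=F; n=F; e=T; v=T; a=T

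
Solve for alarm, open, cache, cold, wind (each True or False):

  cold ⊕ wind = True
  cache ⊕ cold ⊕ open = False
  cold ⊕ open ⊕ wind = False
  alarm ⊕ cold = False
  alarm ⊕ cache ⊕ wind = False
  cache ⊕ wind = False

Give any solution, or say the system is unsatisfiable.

alarm = False, open = True, cache = True, cold = False, wind = True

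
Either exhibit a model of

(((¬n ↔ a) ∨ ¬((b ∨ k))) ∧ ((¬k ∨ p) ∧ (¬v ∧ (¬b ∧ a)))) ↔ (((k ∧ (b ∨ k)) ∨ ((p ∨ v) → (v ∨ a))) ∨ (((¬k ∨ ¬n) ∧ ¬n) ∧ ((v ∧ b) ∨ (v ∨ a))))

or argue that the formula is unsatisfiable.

n = True; k = False; a = True; p = False; v = False; b = False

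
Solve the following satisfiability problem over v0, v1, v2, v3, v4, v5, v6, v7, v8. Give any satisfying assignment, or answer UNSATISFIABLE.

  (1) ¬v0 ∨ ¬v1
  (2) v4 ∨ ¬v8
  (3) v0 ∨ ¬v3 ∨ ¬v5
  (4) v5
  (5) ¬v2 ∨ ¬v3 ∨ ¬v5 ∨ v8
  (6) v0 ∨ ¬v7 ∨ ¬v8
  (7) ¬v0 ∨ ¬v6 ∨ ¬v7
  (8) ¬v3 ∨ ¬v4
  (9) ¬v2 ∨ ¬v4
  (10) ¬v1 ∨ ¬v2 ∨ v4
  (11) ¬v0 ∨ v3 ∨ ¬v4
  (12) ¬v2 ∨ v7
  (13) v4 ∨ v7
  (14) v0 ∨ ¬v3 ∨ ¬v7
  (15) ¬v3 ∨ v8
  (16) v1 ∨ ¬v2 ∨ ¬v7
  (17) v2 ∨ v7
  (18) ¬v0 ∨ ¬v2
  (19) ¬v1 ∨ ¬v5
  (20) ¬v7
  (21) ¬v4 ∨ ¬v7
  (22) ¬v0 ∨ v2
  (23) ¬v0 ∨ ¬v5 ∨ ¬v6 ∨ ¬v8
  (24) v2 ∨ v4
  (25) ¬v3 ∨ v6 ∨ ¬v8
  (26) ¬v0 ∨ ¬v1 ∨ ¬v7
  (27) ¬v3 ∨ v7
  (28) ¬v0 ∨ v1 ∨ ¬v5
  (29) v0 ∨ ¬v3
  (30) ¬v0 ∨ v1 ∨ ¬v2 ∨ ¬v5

Case v7 = True:
  Clause (¬v7) is falsified — contradiction.
Case v7 = False:
  (v5) forces v5 = True.
  (¬v2 ∨ v7) forces v2 = False.
  Clause (v2 ∨ v7) is falsified — contradiction.
Both cases fail, so the formula is unsatisfiable.

No satisfying assignment exists.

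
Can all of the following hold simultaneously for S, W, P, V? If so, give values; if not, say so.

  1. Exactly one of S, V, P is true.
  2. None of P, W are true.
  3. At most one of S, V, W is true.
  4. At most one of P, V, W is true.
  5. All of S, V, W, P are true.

Case W = True:
  Constraint (2) is violated (W=T) — contradiction.
Case W = False:
  Constraint (5) is violated (W=F) — contradiction.
Both cases fail — unsatisfiable.

UNSATISFIABLE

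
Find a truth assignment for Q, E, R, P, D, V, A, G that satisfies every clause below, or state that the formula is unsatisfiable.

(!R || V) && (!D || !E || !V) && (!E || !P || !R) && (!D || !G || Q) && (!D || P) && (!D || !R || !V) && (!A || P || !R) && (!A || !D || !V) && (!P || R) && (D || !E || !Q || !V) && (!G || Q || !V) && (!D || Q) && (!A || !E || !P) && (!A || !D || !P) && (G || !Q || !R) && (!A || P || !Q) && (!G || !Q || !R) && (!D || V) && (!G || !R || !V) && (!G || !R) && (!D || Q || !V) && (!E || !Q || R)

Q: False; E: True; R: True; P: False; D: False; V: True; A: False; G: False

Set Q = False.
  then (!D || Q) forces D = False.
Set E = True.
Set R = True.
  then (!R || V) forces V = True.
  then (!E || !P || !R) forces P = False.
  then (!A || P || !R) forces A = False.
  then (!G || Q || !V) forces G = False.
All clauses satisfied.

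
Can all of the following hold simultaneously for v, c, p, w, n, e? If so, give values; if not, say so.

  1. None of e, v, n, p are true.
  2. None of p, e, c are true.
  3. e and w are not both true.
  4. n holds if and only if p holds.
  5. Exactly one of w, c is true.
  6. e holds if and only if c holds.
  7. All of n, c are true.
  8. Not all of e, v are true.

Unsatisfiable — no assignment works.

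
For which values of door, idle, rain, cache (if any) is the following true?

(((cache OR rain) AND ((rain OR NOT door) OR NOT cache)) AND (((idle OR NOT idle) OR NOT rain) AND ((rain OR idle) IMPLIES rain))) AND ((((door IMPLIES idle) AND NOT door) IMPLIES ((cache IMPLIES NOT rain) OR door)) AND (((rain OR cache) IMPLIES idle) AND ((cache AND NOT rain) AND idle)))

Case rain = True: the conjunct NOT rain is False.
Case rain = False: the formula simplifies to ((cache AND (NOT door OR NOT cache)) AND NOT idle) AND ((cache IMPLIES idle) AND (cache AND idle)).
  idle = True: the conjunct NOT idle is False.
  idle = False: the conjunct idle is False.
Both cases fail — unsatisfiable.

The formula is unsatisfiable.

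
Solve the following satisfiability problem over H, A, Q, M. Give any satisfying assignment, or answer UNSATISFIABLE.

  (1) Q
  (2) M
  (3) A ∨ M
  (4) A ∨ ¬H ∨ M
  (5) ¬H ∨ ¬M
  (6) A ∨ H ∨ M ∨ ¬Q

H = False; A = True; Q = True; M = True

Unit clause (Q) forces Q = True.
Unit clause (M) forces M = True.
In (¬H ∨ ¬M) only ¬H is left, so H = False.
Set A = True.
Check each clause:
  (Q): Q holds.
  (M): M holds.
  (A ∨ M): A holds.
  (A ∨ ¬H ∨ M): A holds.
  (¬H ∨ ¬M): ¬H holds.
  (A ∨ H ∨ M ∨ ¬Q): A holds.
All clauses satisfied.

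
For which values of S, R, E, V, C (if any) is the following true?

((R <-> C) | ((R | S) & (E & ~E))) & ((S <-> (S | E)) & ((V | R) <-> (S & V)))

S = True, R = False, E = False, V = True, C = False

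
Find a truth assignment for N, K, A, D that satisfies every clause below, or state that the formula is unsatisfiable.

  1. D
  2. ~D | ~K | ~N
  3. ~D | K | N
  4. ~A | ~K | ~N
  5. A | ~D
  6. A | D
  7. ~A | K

Unit clause (D) forces D = True.
In (A | ~D) only A is left, so A = True.
In (~A | K) only K is left, so K = True.
In (~D | ~K | ~N) only ~N is left, so N = False.
Check each clause:
  (D): D holds.
  (~D | ~K | ~N): ~N holds.
  (~D | K | N): K holds.
  (~A | ~K | ~N): ~N holds.
  (A | ~D): A holds.
  (A | D): A holds.
  (~A | K): K holds.
All clauses satisfied.

N = False, K = True, A = True, D = True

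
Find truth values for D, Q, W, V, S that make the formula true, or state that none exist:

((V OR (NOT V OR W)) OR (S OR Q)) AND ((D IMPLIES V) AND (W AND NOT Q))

D: True, Q: False, W: True, V: True, S: False

  (V OR (NOT V OR W)) OR (S OR Q) = True
    V OR (NOT V OR W) = True
      NOT V OR W = True
        NOT V = False
    S OR Q = False
  (D IMPLIES V) AND (W AND NOT Q) = True
    D IMPLIES V = True
    W AND NOT Q = True
      NOT Q = True
Both conjuncts True, so the formula holds.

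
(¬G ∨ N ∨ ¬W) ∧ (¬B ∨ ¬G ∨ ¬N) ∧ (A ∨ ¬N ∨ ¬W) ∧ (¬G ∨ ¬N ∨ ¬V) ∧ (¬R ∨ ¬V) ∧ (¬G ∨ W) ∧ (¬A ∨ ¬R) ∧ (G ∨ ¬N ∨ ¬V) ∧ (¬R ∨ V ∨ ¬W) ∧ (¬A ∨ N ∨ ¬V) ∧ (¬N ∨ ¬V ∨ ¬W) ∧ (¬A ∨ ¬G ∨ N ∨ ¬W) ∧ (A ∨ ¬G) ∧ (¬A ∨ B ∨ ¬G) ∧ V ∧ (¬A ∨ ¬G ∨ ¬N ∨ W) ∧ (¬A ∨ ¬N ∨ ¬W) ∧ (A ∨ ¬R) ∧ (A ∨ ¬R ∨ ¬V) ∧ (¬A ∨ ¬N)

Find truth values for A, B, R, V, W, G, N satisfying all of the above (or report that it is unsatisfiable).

Unit clause (V) forces V = True.
In (¬R ∨ ¬V) only ¬R is left, so R = False.
Set A = False.
  then (A ∨ ¬G) forces G = False.
  then (G ∨ ¬N ∨ ¬V) forces N = False.
Set B = False.
Set W = True.
All clauses satisfied.

A = False, B = False, R = False, V = True, W = True, G = False, N = False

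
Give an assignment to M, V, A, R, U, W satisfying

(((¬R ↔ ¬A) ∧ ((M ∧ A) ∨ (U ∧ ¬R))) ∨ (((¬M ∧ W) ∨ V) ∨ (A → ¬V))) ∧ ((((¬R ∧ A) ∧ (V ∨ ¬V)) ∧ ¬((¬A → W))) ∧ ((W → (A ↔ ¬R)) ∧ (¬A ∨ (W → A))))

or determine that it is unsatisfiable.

Case A = True: the conjunct ¬((¬A → W)) becomes ¬((False → W)) = False.
Case A = False: the conjunct A is False.
Both cases fail — unsatisfiable.

No satisfying assignment exists.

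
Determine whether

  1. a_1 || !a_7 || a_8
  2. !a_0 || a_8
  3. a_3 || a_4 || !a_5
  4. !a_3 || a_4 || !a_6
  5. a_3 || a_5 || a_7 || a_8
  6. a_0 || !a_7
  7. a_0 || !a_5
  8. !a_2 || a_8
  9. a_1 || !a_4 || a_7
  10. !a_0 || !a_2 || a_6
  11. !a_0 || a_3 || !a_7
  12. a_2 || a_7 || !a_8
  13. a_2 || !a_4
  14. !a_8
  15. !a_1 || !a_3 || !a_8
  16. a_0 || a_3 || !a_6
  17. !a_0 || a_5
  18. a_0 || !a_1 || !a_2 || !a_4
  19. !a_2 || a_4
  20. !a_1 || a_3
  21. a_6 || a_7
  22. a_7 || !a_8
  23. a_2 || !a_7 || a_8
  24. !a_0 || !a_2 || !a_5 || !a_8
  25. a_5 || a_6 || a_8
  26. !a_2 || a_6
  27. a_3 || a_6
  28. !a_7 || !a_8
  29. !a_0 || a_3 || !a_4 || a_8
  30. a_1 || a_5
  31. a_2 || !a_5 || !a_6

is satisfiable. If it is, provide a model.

No satisfying assignment exists.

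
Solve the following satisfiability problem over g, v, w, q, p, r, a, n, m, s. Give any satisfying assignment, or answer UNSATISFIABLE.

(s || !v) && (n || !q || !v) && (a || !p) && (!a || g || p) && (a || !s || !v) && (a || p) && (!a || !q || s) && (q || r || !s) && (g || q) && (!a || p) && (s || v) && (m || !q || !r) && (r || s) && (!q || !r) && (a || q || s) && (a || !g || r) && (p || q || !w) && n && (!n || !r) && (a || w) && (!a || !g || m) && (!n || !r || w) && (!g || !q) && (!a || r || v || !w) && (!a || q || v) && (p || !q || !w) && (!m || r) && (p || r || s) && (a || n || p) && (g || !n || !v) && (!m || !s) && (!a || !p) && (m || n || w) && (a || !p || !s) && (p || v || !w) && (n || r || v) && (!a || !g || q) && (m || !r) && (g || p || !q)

Case p = True:
  (a || !p) forces a = True.
  Clause (!a || !p) is falsified — contradiction.
Case p = False:
  (a || p) forces a = True.
  Clause (!a || p) is falsified — contradiction.
Both cases fail, so the formula is unsatisfiable.

UNSATISFIABLE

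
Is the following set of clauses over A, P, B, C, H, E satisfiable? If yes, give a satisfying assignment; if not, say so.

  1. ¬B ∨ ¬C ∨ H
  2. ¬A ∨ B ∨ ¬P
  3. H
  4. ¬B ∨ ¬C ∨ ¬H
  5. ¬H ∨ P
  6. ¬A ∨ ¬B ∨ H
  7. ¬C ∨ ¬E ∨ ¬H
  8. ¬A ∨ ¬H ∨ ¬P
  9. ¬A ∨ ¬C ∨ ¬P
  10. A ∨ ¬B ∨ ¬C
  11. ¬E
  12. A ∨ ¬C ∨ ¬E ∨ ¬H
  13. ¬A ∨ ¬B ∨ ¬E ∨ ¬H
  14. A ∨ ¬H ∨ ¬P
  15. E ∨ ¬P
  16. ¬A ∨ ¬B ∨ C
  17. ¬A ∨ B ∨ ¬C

Case H = True:
  (¬H ∨ P) forces P = True.
  (¬A ∨ ¬H ∨ ¬P) forces A = False.
  Clause (A ∨ ¬H ∨ ¬P) is falsified — contradiction.
Case H = False:
  Clause (H) is falsified — contradiction.
Both cases fail, so the formula is unsatisfiable.

No satisfying assignment exists.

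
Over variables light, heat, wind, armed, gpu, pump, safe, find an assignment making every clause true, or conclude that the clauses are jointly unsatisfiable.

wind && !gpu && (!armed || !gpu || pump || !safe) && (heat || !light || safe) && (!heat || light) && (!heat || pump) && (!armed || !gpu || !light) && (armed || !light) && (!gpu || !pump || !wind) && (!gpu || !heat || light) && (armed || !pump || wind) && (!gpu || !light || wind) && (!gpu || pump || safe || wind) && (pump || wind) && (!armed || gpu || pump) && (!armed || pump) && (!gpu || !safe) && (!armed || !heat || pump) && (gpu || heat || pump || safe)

light=F, heat=F, wind=T, armed=T, gpu=F, pump=T, safe=F

Unit clause (wind) forces wind = True.
Unit clause (!gpu) forces gpu = False.
Set light = False.
  then (!heat || light) forces heat = False.
Set armed = True.
  then (!armed || gpu || pump) forces pump = True.
Set safe = False.
All clauses satisfied.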